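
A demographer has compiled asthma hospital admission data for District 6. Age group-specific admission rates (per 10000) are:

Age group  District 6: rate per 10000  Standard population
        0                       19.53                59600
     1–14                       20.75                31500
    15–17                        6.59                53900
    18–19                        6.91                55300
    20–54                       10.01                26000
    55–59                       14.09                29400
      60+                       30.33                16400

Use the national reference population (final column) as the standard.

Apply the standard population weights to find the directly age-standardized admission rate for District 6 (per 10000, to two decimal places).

Standard total = 272100; weights = 0.2190, 0.1158, 0.1981, 0.2032, 0.0956, 0.1080, 0.0603.
Standardized rate: 0.2190×19.53 + 0.1158×20.75 + 0.1981×6.59 + 0.2032×6.91 + 0.0956×10.01 + 0.1080×14.09 + 0.0603×30.33 = 13.6966 per 10000.

13.70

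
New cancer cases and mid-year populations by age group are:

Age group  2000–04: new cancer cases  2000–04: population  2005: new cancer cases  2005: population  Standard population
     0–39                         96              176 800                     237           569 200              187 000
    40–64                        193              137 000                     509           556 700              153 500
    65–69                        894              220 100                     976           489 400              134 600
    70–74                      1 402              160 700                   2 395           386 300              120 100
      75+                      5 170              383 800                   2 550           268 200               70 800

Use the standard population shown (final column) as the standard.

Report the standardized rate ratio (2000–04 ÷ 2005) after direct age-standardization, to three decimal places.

Age-specific rates per 100 000 for 2000–04: 54.30, 140.88, 406.18, 872.43, 1347.06.
For 2005: 41.64, 91.43, 199.43, 619.98, 950.78.
Standard total = 666 000; weights = 0.2808, 0.2305, 0.2021, 0.1803, 0.1063.
2000–04: 0.2808×54.30 + 0.2305×140.88 + 0.2021×406.18 + 0.1803×872.43 + 0.1063×1347.06 = 430.3315 per 100 000.
2005: 0.2808×41.64 + 0.2305×91.43 + 0.2021×199.43 + 0.1803×619.98 + 0.1063×950.78 = 285.9452 per 100 000.
Ratio = 430.3315 ÷ 285.9452 = 1.50494.

1.505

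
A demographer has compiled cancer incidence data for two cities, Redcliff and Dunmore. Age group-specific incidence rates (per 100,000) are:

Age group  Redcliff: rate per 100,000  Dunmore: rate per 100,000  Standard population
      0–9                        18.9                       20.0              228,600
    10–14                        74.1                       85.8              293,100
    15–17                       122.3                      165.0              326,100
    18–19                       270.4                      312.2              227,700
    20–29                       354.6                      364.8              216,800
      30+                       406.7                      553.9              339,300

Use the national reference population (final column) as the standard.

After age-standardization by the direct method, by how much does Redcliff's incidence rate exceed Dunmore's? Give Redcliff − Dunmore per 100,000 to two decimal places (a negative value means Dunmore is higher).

Standard total = 1,631,600; weights = 0.1401, 0.1796, 0.1999, 0.1396, 0.1329, 0.2080.
Redcliff: 0.1401×18.9 + 0.1796×74.1 + 0.1999×122.3 + 0.1396×270.4 + 0.1329×354.6 + 0.2080×406.7 = 209.8320 per 100,000.
Dunmore: 0.1401×20.0 + 0.1796×85.8 + 0.1999×165.0 + 0.1396×312.2 + 0.1329×364.8 + 0.2080×553.9 = 258.4220 per 100,000.
Difference = 209.8320 − 258.4220 = -48.5900.

-48.59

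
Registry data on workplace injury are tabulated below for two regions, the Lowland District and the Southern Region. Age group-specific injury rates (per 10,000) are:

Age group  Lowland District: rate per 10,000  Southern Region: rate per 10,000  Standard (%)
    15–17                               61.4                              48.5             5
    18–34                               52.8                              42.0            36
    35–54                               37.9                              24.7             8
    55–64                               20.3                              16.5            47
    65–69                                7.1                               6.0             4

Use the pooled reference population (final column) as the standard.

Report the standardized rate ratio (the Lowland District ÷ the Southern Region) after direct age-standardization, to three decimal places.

1.270

Standard weights: 0.05, 0.36, 0.08, 0.47, 0.04.
The Lowland District: 0.0500×61.4 + 0.3600×52.8 + 0.0800×37.9 + 0.4700×20.3 + 0.0400×7.1 = 34.9350 per 10,000.
The Southern Region: 0.0500×48.5 + 0.3600×42.0 + 0.0800×24.7 + 0.4700×16.5 + 0.0400×6.0 = 27.5160 per 10,000.
Ratio = 34.9350 ÷ 27.5160 = 1.26962.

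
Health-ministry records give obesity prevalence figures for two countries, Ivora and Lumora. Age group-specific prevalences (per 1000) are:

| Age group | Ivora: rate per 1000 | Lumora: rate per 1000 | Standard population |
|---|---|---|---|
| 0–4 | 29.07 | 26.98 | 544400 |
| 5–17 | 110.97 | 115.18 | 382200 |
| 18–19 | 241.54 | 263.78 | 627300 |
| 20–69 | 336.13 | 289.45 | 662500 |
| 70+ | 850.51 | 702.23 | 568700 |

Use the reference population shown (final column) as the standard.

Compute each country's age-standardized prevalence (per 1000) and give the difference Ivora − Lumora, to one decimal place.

36.2

Standard total = 2785100; weights = 0.1955, 0.1372, 0.2252, 0.2379, 0.2042.
Ivora: 0.1955×29.07 + 0.1372×110.97 + 0.2252×241.54 + 0.2379×336.13 + 0.2042×850.51 = 328.9389 per 1000.
Lumora: 0.1955×26.98 + 0.1372×115.18 + 0.2252×263.78 + 0.2379×289.45 + 0.2042×702.23 = 292.7355 per 1000.
Difference = 328.9389 − 292.7355 = 36.2033.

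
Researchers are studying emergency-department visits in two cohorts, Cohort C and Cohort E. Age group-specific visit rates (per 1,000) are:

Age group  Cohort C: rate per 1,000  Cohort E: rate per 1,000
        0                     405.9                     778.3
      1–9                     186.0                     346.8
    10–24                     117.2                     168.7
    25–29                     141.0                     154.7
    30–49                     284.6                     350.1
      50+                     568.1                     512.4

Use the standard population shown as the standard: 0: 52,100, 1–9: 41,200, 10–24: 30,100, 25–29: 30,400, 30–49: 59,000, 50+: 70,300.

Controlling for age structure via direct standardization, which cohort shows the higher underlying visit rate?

Cohort E

Standard total = 283,100; weights = 0.1840, 0.1455, 0.1063, 0.1074, 0.2084, 0.2483.
Cohort C: 0.1840×405.9 + 0.1455×186.0 + 0.1063×117.2 + 0.1074×141.0 + 0.2084×284.6 + 0.2483×568.1 = 329.7546 per 1,000.
Cohort E: 0.1840×778.3 + 0.1455×346.8 + 0.1063×168.7 + 0.1074×154.7 + 0.2084×350.1 + 0.2483×512.4 = 428.4562 per 1,000.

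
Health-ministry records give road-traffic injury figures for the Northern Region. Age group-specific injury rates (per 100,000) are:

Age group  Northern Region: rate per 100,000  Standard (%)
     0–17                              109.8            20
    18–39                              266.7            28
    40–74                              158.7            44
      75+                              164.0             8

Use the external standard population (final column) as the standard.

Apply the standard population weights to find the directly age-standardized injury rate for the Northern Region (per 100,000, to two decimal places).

Standard weights: 0.20, 0.28, 0.44, 0.08.
Standardized rate: 0.2000×109.8 + 0.2800×266.7 + 0.4400×158.7 + 0.0800×164.0 = 179.5840 per 100,000.

179.58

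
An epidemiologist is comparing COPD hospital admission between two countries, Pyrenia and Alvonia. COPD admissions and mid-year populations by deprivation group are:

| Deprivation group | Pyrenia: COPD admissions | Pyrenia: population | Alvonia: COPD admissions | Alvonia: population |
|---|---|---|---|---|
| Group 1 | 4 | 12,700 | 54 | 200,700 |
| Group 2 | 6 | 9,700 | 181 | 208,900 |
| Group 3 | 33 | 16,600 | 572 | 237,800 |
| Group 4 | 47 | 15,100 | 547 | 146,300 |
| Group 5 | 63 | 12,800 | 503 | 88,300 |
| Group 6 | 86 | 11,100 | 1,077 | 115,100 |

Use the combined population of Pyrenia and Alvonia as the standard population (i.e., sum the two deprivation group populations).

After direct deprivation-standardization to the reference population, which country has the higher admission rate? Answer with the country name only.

Deprivation-specific rates per 10,000 for Pyrenia: 3.15, 6.19, 19.88, 31.13, 49.22, 77.48.
For Alvonia: 2.69, 8.66, 24.05, 37.39, 56.96, 93.57.
Combined standard total = 1,075,100; weights = 0.1985, 0.2033, 0.2366, 0.1501, 0.0940, 0.1174.
Pyrenia: 0.1985×3.15 + 0.2033×6.19 + 0.2366×19.88 + 0.1501×31.13 + 0.0940×49.22 + 0.1174×77.48 = 24.9828 per 10,000.
Alvonia: 0.1985×2.69 + 0.2033×8.66 + 0.2366×24.05 + 0.1501×37.39 + 0.0940×56.96 + 0.1174×93.57 = 29.9413 per 10,000.
The crude rates (30.64 vs 29.43) would put Pyrenia higher, but that reflects its deprivation composition; once standardized to a common deprivation structure, Alvonia has the higher underlying rate.

Alvonia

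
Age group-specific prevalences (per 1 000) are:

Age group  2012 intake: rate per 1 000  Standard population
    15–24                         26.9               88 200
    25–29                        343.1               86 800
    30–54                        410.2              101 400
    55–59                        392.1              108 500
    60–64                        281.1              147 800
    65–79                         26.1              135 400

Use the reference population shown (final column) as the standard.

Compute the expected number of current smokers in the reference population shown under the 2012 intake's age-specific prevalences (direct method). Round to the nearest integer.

161371

Expected current smokers = Σ (standard pop × age-specific rate ÷ 1 000)
= 88 200×26.9/1 000 + 86 800×343.1/1 000 + 101 400×410.2/1 000 + 108 500×392.1/1 000 + 147 800×281.1/1 000 + 135 400×26.1/1 000
= 2372.58 + 29781.08 + 41594.28 + 42542.85 + 41546.58 + 3533.94 = 161371.31.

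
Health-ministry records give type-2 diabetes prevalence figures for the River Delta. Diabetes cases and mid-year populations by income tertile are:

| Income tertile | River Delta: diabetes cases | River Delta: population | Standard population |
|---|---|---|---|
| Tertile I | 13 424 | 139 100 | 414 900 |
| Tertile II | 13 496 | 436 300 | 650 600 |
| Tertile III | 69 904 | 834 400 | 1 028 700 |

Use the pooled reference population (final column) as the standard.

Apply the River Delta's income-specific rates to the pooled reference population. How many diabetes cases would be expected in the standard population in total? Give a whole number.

Income-specific rates per 1 000 for the River Delta: 96.506, 30.933, 83.778.
Expected diabetes cases = Σ (standard pop × income-specific rate ÷ 1 000)
= 414 900×96.506/1 000 + 650 600×30.933/1 000 + 1 028 700×83.778/1 000
= 40040.39 + 20124.91 + 86181.98 = 146347.27.

146347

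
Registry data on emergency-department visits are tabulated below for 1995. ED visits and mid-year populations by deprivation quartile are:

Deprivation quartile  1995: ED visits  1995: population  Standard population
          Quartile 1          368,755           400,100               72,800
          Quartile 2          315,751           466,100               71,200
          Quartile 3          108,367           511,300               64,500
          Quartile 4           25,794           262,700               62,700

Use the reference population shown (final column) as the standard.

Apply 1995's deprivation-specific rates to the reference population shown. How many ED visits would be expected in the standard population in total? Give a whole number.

135157

Deprivation-specific rates per 1,000 for 1995: 921.657, 677.432, 211.944, 98.188.
Expected ED visits = Σ (standard pop × deprivation-specific rate ÷ 1,000)
= 72,800×921.657/1,000 + 71,200×677.432/1,000 + 64,500×211.944/1,000 + 62,700×98.188/1,000
= 67096.64 + 48233.15 + 13670.39 + 6156.39 = 135156.57.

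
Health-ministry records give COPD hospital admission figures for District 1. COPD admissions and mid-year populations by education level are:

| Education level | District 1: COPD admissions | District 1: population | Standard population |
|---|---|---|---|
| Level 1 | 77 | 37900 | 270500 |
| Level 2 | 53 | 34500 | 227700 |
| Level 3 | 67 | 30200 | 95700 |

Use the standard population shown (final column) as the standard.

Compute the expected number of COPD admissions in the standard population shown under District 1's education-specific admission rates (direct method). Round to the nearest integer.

1112

Education-specific rates per 10000 for District 1: 20.32, 15.36, 22.19.
Expected COPD admissions = Σ (standard pop × education-specific rate ÷ 10000)
= 270500×20.32/10000 + 227700×15.36/10000 + 95700×22.19/10000
= 549.56 + 349.80 + 212.31 = 1111.68.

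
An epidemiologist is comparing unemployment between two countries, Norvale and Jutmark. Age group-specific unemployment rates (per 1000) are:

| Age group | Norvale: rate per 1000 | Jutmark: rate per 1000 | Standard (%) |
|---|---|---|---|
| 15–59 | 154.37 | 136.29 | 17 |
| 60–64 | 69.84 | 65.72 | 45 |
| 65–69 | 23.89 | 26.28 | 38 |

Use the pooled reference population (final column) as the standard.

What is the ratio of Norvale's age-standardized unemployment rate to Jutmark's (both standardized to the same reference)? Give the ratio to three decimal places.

Standard weights: 0.17, 0.45, 0.38.
Norvale: 0.1700×154.37 + 0.4500×69.84 + 0.3800×23.89 = 66.7491 per 1000.
Jutmark: 0.1700×136.29 + 0.4500×65.72 + 0.3800×26.28 = 62.7297 per 1000.
Ratio = 66.7491 ÷ 62.7297 = 1.06407.

1.064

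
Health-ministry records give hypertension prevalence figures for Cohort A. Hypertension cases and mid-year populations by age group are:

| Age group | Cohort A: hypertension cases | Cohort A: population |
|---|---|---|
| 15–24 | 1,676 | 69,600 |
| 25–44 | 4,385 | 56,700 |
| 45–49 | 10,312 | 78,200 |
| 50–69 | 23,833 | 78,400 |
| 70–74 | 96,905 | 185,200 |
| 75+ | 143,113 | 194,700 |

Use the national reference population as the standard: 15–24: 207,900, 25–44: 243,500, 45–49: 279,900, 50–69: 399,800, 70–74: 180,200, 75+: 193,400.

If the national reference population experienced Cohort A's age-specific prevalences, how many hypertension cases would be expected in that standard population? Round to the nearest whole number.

418730

Age-specific rates per 1,000 for Cohort A: 24.080, 77.337, 131.867, 303.992, 523.245, 735.044.
Expected hypertension cases = Σ (standard pop × age-specific rate ÷ 1,000)
= 207,900×24.080/1,000 + 243,500×77.337/1,000 + 279,900×131.867/1,000 + 399,800×303.992/1,000 + 180,200×523.245/1,000 + 193,400×735.044/1,000
= 5006.33 + 18831.53 + 36909.58 + 121536.14 + 94288.77 + 142157.44 = 418729.79.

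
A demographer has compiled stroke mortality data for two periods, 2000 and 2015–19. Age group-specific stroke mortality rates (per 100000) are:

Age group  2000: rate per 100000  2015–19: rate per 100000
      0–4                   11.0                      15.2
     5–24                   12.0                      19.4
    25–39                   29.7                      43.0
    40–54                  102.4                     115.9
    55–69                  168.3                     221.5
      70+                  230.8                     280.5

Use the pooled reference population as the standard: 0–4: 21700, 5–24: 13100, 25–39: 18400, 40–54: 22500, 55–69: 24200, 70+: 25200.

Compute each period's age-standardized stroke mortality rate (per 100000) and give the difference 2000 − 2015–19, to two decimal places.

-26.19

Standard total = 125100; weights = 0.1735, 0.1047, 0.1471, 0.1799, 0.1934, 0.2014.
2000: 0.1735×11.0 + 0.1047×12.0 + 0.1471×29.7 + 0.1799×102.4 + 0.1934×168.3 + 0.2014×230.8 = 104.9992 per 100000.
2015–19: 0.1735×15.2 + 0.1047×19.4 + 0.1471×43.0 + 0.1799×115.9 + 0.1934×221.5 + 0.2014×280.5 = 131.1897 per 100000.
Difference = 104.9992 − 131.1897 = -26.1905.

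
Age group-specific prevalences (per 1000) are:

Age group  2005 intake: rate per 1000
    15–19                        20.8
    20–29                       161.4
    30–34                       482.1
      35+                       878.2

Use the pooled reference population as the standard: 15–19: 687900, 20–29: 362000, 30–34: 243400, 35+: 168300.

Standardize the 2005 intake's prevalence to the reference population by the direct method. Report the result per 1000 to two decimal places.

231.17

Standard total = 1461600; weights = 0.4706, 0.2477, 0.1665, 0.1151.
Standardized rate: 0.4706×20.8 + 0.2477×161.4 + 0.1665×482.1 + 0.1151×878.2 = 231.1709 per 1000.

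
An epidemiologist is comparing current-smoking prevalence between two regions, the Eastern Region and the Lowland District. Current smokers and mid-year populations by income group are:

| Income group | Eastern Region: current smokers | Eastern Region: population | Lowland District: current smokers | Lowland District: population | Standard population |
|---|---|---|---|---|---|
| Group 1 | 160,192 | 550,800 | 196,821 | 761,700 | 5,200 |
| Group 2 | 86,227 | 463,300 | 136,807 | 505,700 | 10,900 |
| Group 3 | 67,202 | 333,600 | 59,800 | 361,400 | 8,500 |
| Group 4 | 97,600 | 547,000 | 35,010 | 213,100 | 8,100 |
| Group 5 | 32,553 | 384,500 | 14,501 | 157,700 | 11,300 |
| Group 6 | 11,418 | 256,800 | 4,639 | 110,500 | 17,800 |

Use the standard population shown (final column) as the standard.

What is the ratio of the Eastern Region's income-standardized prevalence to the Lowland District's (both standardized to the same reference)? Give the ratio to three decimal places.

Income-specific rates per 1,000 for the Eastern Region: 290.835, 186.115, 201.445, 178.428, 84.663, 44.463.
For the Lowland District: 258.397, 270.530, 165.468, 164.289, 91.953, 41.982.
Standard total = 61,800; weights = 0.0841, 0.1764, 0.1375, 0.1311, 0.1828, 0.2880.
The Eastern Region: 0.0841×290.835 + 0.1764×186.115 + 0.1375×201.445 + 0.1311×178.428 + 0.1828×84.663 + 0.2880×44.463 = 136.6775 per 1,000.
The Lowland District: 0.0841×258.397 + 0.1764×270.530 + 0.1375×165.468 + 0.1311×164.289 + 0.1828×91.953 + 0.2880×41.982 = 142.6538 per 1,000.
Ratio = 136.6775 ÷ 142.6538 = 0.95811.

0.958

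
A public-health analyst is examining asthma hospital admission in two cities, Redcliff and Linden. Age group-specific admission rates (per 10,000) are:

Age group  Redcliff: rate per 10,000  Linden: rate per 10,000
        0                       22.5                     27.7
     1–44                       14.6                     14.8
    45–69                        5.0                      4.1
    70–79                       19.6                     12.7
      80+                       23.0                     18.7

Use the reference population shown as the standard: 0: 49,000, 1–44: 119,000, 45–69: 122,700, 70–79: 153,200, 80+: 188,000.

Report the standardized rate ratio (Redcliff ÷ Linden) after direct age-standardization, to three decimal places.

Standard total = 631,900; weights = 0.0775, 0.1883, 0.1942, 0.2424, 0.2975.
Redcliff: 0.0775×22.5 + 0.1883×14.6 + 0.1942×5.0 + 0.2424×19.6 + 0.2975×23.0 = 17.0599 per 10,000.
Linden: 0.0775×27.7 + 0.1883×14.8 + 0.1942×4.1 + 0.2424×12.7 + 0.2975×18.7 = 14.3738 per 10,000.
Ratio = 17.0599 ÷ 14.3738 = 1.18687.

1.187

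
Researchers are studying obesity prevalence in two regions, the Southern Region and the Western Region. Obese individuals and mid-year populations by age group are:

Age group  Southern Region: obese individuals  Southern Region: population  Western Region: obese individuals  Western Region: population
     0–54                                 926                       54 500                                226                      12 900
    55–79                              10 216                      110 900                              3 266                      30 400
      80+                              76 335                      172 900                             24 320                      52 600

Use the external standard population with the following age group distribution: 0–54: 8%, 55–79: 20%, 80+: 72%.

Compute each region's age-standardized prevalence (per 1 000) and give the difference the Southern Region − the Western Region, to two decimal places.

-18.12

Age-specific rates per 1 000 for the Southern Region: 16.991, 92.119, 441.498.
For the Western Region: 17.519, 107.434, 462.357.
Standard weights: 0.08, 0.20, 0.72.
The Southern Region: 0.0800×16.991 + 0.2000×92.119 + 0.7200×441.498 = 337.6616 per 1 000.
The Western Region: 0.0800×17.519 + 0.2000×107.434 + 0.7200×462.357 = 355.7857 per 1 000.
Difference = 337.6616 − 355.7857 = -18.1241.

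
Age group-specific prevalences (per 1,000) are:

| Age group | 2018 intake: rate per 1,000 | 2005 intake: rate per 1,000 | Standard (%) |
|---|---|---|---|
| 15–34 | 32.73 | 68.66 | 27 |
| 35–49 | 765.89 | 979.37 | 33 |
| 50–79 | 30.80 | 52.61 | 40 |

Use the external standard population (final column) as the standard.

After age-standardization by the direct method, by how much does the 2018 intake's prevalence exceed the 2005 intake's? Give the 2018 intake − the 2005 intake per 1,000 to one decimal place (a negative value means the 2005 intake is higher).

-88.9

Standard weights: 0.27, 0.33, 0.40.
The 2018 intake: 0.2700×32.73 + 0.3300×765.89 + 0.4000×30.80 = 273.9008 per 1,000.
The 2005 intake: 0.2700×68.66 + 0.3300×979.37 + 0.4000×52.61 = 362.7743 per 1,000.
Difference = 273.9008 − 362.7743 = -88.8735.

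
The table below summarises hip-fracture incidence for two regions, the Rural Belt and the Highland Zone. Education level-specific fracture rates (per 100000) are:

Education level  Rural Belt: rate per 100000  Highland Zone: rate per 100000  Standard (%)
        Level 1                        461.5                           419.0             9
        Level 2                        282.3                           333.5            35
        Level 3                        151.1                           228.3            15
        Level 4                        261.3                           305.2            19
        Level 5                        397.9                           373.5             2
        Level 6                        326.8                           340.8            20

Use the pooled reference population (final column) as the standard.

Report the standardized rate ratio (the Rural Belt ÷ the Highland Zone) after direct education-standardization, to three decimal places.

0.887

Standard weights: 0.09, 0.35, 0.15, 0.19, 0.02, 0.20.
The Rural Belt: 0.0900×461.5 + 0.3500×282.3 + 0.1500×151.1 + 0.1900×261.3 + 0.0200×397.9 + 0.2000×326.8 = 285.9700 per 100000.
The Highland Zone: 0.0900×419.0 + 0.3500×333.5 + 0.1500×228.3 + 0.1900×305.2 + 0.0200×373.5 + 0.2000×340.8 = 322.2980 per 100000.
Ratio = 285.9700 ÷ 322.2980 = 0.88728.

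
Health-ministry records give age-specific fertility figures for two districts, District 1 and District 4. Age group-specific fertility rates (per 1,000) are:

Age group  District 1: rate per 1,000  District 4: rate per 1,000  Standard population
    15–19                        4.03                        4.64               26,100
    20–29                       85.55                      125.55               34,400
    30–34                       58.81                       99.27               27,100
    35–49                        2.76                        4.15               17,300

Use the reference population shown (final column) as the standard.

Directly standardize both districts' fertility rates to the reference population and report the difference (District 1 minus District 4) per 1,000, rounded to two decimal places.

Standard total = 104,900; weights = 0.2488, 0.3279, 0.2583, 0.1649.
District 1: 0.2488×4.03 + 0.3279×85.55 + 0.2583×58.81 + 0.1649×2.76 = 44.7055 per 1,000.
District 4: 0.2488×4.64 + 0.3279×125.55 + 0.2583×99.27 + 0.1649×4.15 = 68.6562 per 1,000.
Difference = 44.7055 − 68.6562 = -23.9508.

-23.95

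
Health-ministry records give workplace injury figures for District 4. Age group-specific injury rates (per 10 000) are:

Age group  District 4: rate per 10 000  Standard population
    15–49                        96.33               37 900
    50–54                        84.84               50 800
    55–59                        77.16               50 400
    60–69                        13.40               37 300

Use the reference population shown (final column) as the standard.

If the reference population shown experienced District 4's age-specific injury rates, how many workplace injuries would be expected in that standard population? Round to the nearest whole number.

Expected workplace injuries = Σ (standard pop × age-specific rate ÷ 10 000)
= 37 900×96.33/10 000 + 50 800×84.84/10 000 + 50 400×77.16/10 000 + 37 300×13.40/10 000
= 365.09 + 430.99 + 388.89 + 49.98 = 1234.95.

1235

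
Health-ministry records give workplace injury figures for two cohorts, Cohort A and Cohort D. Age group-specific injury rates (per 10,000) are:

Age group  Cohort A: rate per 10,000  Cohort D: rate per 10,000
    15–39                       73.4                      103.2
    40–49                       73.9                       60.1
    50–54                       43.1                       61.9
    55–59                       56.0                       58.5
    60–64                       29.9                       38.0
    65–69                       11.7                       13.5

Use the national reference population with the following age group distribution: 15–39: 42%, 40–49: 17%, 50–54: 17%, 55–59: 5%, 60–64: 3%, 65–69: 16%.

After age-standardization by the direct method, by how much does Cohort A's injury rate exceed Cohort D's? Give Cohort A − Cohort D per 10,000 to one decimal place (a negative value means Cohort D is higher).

Standard weights: 0.42, 0.17, 0.17, 0.05, 0.03, 0.16.
Cohort A: 0.4200×73.4 + 0.1700×73.9 + 0.1700×43.1 + 0.0500×56.0 + 0.0300×29.9 + 0.1600×11.7 = 56.2870 per 10,000.
Cohort D: 0.4200×103.2 + 0.1700×60.1 + 0.1700×61.9 + 0.0500×58.5 + 0.0300×38.0 + 0.1600×13.5 = 70.3090 per 10,000.
Difference = 56.2870 − 70.3090 = -14.0220.

-14.0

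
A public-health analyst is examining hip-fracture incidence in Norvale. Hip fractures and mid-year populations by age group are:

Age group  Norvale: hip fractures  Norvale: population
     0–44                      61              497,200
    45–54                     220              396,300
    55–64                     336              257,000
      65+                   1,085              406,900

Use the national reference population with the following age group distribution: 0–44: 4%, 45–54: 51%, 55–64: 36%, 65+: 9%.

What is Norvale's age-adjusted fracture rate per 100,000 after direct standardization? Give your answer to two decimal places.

99.87

Age-specific rates per 100,000 for Norvale: 12.27, 55.51, 130.74, 266.65.
Standard weights: 0.04, 0.51, 0.36, 0.09.
Standardized rate: 0.0400×12.27 + 0.5100×55.51 + 0.3600×130.74 + 0.0900×266.65 = 99.8673 per 100,000.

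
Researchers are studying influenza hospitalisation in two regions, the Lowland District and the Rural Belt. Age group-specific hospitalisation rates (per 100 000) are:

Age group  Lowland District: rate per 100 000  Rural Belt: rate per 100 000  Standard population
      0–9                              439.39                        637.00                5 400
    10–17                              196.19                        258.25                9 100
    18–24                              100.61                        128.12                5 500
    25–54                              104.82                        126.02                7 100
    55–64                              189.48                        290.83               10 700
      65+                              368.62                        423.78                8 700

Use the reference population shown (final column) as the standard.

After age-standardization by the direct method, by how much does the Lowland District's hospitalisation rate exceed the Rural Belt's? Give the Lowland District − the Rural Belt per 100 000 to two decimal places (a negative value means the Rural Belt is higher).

-75.23

Standard total = 46 500; weights = 0.1161, 0.1957, 0.1183, 0.1527, 0.2301, 0.1871.
The Lowland District: 0.1161×439.39 + 0.1957×196.19 + 0.1183×100.61 + 0.1527×104.82 + 0.2301×189.48 + 0.1871×368.62 = 229.8934 per 100 000.
The Rural Belt: 0.1161×637.00 + 0.1957×258.25 + 0.1183×128.12 + 0.1527×126.02 + 0.2301×290.83 + 0.1871×423.78 = 305.1192 per 100 000.
Difference = 229.8934 − 305.1192 = -75.2258.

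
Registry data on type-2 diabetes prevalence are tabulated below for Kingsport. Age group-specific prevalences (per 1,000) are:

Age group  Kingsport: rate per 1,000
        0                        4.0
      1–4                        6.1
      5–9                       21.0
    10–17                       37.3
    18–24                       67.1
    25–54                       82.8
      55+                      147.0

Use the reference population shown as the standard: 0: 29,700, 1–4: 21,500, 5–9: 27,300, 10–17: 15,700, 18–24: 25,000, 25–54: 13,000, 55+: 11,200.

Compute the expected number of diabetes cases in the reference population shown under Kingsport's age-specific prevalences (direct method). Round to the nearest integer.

Expected diabetes cases = Σ (standard pop × age-specific rate ÷ 1,000)
= 29,700×4.0/1,000 + 21,500×6.1/1,000 + 27,300×21.0/1,000 + 15,700×37.3/1,000 + 25,000×67.1/1,000 + 13,000×82.8/1,000 + 11,200×147.0/1,000
= 118.80 + 131.15 + 573.30 + 585.61 + 1677.50 + 1076.40 + 1646.40 = 5809.16.

5809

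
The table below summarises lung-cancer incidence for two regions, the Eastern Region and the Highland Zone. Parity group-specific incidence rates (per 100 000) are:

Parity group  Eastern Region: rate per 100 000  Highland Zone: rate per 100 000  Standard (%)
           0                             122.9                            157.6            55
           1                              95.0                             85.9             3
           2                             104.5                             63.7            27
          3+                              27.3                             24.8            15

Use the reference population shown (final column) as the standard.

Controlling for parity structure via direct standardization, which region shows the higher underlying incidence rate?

Standard weights: 0.55, 0.03, 0.27, 0.15.
The Eastern Region: 0.5500×122.9 + 0.0300×95.0 + 0.2700×104.5 + 0.1500×27.3 = 102.7550 per 100 000.
The Highland Zone: 0.5500×157.6 + 0.0300×85.9 + 0.2700×63.7 + 0.1500×24.8 = 110.1760 per 100 000.

Highland Zone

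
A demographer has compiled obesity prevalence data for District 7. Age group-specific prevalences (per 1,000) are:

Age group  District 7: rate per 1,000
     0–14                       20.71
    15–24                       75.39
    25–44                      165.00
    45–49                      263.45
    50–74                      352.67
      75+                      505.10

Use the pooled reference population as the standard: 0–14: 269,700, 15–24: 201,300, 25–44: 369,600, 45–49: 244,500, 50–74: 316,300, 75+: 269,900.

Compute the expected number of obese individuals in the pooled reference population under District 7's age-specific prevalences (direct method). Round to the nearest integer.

Expected obese individuals = Σ (standard pop × age-specific rate ÷ 1,000)
= 269,700×20.71/1,000 + 201,300×75.39/1,000 + 369,600×165.00/1,000 + 244,500×263.45/1,000 + 316,300×352.67/1,000 + 269,900×505.10/1,000
= 5585.49 + 15176.01 + 60984.00 + 64413.53 + 111549.52 + 136326.49 = 394035.03.

394035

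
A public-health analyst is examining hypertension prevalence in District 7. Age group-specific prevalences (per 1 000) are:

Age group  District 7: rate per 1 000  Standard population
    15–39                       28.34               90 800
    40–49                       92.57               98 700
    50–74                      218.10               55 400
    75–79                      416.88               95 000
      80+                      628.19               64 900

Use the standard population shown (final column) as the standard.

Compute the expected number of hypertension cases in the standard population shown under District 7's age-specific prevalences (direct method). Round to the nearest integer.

104166

Expected hypertension cases = Σ (standard pop × age-specific rate ÷ 1 000)
= 90 800×28.34/1 000 + 98 700×92.57/1 000 + 55 400×218.10/1 000 + 95 000×416.88/1 000 + 64 900×628.19/1 000
= 2573.27 + 9136.66 + 12082.74 + 39603.60 + 40769.53 = 104165.80.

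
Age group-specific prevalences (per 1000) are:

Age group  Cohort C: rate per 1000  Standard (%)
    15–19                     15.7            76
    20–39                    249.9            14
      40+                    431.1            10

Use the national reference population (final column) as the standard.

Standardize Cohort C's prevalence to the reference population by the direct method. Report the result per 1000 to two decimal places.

90.03

Standard weights: 0.76, 0.14, 0.10.
Standardized rate: 0.7600×15.7 + 0.1400×249.9 + 0.1000×431.1 = 90.0280 per 1000.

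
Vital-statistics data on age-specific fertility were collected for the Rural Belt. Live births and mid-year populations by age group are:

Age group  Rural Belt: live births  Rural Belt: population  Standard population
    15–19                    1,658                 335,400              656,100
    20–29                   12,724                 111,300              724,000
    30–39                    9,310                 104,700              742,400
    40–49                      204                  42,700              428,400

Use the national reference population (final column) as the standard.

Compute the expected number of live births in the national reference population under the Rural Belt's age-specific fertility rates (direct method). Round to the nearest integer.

154074

Age-specific rates per 1,000 for the Rural Belt: 4.943, 114.322, 88.921, 4.778.
Expected live births = Σ (standard pop × age-specific rate ÷ 1,000)
= 656,100×4.943/1,000 + 724,000×114.322/1,000 + 742,400×88.921/1,000 + 428,400×4.778/1,000
= 3243.33 + 82768.88 + 66014.75 + 2046.69 = 154073.65.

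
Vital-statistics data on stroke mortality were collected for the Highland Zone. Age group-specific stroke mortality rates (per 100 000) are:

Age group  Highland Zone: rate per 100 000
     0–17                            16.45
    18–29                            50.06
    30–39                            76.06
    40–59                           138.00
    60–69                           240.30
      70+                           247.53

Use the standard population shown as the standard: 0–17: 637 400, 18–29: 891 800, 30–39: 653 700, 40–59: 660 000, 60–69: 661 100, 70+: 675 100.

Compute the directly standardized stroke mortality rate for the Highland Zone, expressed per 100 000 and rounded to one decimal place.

Standard total = 4 179 100; weights = 0.1525, 0.2134, 0.1564, 0.1579, 0.1582, 0.1615.
Standardized rate: 0.1525×16.45 + 0.2134×50.06 + 0.1564×76.06 + 0.1579×138.00 + 0.1582×240.30 + 0.1615×247.53 = 124.8831 per 100 000.

124.9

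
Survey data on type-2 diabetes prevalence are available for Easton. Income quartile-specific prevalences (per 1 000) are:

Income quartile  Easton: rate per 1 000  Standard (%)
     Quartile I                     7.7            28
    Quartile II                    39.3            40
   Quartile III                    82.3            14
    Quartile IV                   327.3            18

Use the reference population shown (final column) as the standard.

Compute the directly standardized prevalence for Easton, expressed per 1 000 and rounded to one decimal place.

Standard weights: 0.28, 0.40, 0.14, 0.18.
Standardized rate: 0.2800×7.7 + 0.4000×39.3 + 0.1400×82.3 + 0.1800×327.3 = 88.3120 per 1 000.

88.3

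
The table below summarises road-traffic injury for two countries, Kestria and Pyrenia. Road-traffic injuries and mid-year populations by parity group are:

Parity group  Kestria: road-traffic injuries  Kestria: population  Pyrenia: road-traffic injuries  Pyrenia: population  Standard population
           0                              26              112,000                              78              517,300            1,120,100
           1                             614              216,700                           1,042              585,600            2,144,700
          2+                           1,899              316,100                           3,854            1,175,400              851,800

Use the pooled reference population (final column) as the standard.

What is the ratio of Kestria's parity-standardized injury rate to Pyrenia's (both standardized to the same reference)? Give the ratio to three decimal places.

1.690

Parity-specific rates per 100,000 for Kestria: 23.21, 283.34, 600.76.
For Pyrenia: 15.08, 177.94, 327.89.
Standard total = 4,116,600; weights = 0.2721, 0.5210, 0.2069.
Kestria: 0.2721×23.21 + 0.5210×283.34 + 0.2069×600.76 = 278.2419 per 100,000.
Pyrenia: 0.2721×15.08 + 0.5210×177.94 + 0.2069×327.89 = 164.6520 per 100,000.
Ratio = 278.2419 ÷ 164.6520 = 1.68988.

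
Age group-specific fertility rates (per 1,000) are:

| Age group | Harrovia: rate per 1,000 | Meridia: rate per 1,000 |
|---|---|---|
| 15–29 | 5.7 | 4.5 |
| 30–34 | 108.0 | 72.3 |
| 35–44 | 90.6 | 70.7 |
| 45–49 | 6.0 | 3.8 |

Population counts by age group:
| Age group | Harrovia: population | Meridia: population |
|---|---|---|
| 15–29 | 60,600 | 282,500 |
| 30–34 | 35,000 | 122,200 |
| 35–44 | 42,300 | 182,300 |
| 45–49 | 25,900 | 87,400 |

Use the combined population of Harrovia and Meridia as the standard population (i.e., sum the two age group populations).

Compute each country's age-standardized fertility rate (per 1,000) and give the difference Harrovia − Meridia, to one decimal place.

12.8

Combined standard total = 838,200; weights = 0.4093, 0.1875, 0.2680, 0.1352.
Harrovia: 0.4093×5.7 + 0.1875×108.0 + 0.2680×90.6 + 0.1352×6.0 = 47.6758 per 1,000.
Meridia: 0.4093×4.5 + 0.1875×72.3 + 0.2680×70.7 + 0.1352×3.8 = 34.8595 per 1,000.
Difference = 47.6758 − 34.8595 = 12.8162.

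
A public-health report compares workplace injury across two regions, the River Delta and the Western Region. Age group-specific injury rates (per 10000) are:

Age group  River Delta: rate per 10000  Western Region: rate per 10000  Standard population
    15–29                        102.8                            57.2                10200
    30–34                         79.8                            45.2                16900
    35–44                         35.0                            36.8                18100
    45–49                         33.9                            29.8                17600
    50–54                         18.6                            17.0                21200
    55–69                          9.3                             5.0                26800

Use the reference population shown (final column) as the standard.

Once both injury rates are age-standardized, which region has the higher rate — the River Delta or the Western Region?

River Delta

Standard total = 110800; weights = 0.0921, 0.1525, 0.1634, 0.1588, 0.1913, 0.2419.
The River Delta: 0.0921×102.8 + 0.1525×79.8 + 0.1634×35.0 + 0.1588×33.9 + 0.1913×18.6 + 0.2419×9.3 = 38.5458 per 10000.
The Western Region: 0.0921×57.2 + 0.1525×45.2 + 0.1634×36.8 + 0.1588×29.8 + 0.1913×17.0 + 0.2419×5.0 = 27.3671 per 10000.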